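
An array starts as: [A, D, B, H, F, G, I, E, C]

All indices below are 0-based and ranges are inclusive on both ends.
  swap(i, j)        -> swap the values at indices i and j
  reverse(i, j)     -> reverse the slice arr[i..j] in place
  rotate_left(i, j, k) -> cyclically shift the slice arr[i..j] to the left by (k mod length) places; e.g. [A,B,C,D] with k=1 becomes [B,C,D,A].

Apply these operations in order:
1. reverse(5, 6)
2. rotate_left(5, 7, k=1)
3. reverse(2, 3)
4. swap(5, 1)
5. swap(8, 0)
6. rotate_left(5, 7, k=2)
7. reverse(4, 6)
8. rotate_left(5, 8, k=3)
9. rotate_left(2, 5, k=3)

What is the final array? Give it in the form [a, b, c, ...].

Answer: [C, G, A, H, B, D, I, F, E]

Derivation:
After 1 (reverse(5, 6)): [A, D, B, H, F, I, G, E, C]
After 2 (rotate_left(5, 7, k=1)): [A, D, B, H, F, G, E, I, C]
After 3 (reverse(2, 3)): [A, D, H, B, F, G, E, I, C]
After 4 (swap(5, 1)): [A, G, H, B, F, D, E, I, C]
After 5 (swap(8, 0)): [C, G, H, B, F, D, E, I, A]
After 6 (rotate_left(5, 7, k=2)): [C, G, H, B, F, I, D, E, A]
After 7 (reverse(4, 6)): [C, G, H, B, D, I, F, E, A]
After 8 (rotate_left(5, 8, k=3)): [C, G, H, B, D, A, I, F, E]
After 9 (rotate_left(2, 5, k=3)): [C, G, A, H, B, D, I, F, E]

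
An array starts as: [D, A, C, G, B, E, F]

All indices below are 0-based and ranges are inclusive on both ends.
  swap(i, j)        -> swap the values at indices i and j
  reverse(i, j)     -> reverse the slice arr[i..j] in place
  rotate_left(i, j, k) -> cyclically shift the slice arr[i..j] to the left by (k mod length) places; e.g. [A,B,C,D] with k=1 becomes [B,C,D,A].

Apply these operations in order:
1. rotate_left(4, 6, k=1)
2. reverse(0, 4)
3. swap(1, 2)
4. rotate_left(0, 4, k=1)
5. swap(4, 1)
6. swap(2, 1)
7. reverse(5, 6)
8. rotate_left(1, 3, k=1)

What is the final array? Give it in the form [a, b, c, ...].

After 1 (rotate_left(4, 6, k=1)): [D, A, C, G, E, F, B]
After 2 (reverse(0, 4)): [E, G, C, A, D, F, B]
After 3 (swap(1, 2)): [E, C, G, A, D, F, B]
After 4 (rotate_left(0, 4, k=1)): [C, G, A, D, E, F, B]
After 5 (swap(4, 1)): [C, E, A, D, G, F, B]
After 6 (swap(2, 1)): [C, A, E, D, G, F, B]
After 7 (reverse(5, 6)): [C, A, E, D, G, B, F]
After 8 (rotate_left(1, 3, k=1)): [C, E, D, A, G, B, F]

Answer: [C, E, D, A, G, B, F]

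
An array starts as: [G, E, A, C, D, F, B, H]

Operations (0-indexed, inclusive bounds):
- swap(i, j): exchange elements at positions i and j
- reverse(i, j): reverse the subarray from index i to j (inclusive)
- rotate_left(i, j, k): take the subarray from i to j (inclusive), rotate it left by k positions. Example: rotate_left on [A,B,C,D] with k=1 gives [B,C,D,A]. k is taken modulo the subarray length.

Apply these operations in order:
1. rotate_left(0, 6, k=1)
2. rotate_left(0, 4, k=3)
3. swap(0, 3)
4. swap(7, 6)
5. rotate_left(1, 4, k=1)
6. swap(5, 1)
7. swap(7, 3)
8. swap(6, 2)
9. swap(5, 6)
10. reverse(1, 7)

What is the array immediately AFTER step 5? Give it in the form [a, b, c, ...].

Answer: [A, E, D, C, F, B, H, G]

Derivation:
After 1 (rotate_left(0, 6, k=1)): [E, A, C, D, F, B, G, H]
After 2 (rotate_left(0, 4, k=3)): [D, F, E, A, C, B, G, H]
After 3 (swap(0, 3)): [A, F, E, D, C, B, G, H]
After 4 (swap(7, 6)): [A, F, E, D, C, B, H, G]
After 5 (rotate_left(1, 4, k=1)): [A, E, D, C, F, B, H, G]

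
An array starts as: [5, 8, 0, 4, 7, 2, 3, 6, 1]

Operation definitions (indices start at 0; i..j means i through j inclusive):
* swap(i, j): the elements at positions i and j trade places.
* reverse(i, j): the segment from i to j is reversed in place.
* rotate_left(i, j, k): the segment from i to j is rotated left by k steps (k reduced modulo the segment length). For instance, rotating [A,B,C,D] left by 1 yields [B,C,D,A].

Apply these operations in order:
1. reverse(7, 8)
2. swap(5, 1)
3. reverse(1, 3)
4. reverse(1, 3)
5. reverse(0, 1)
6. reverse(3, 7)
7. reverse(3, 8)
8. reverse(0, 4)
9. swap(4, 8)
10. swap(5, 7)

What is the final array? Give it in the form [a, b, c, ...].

After 1 (reverse(7, 8)): [5, 8, 0, 4, 7, 2, 3, 1, 6]
After 2 (swap(5, 1)): [5, 2, 0, 4, 7, 8, 3, 1, 6]
After 3 (reverse(1, 3)): [5, 4, 0, 2, 7, 8, 3, 1, 6]
After 4 (reverse(1, 3)): [5, 2, 0, 4, 7, 8, 3, 1, 6]
After 5 (reverse(0, 1)): [2, 5, 0, 4, 7, 8, 3, 1, 6]
After 6 (reverse(3, 7)): [2, 5, 0, 1, 3, 8, 7, 4, 6]
After 7 (reverse(3, 8)): [2, 5, 0, 6, 4, 7, 8, 3, 1]
After 8 (reverse(0, 4)): [4, 6, 0, 5, 2, 7, 8, 3, 1]
After 9 (swap(4, 8)): [4, 6, 0, 5, 1, 7, 8, 3, 2]
After 10 (swap(5, 7)): [4, 6, 0, 5, 1, 3, 8, 7, 2]

Answer: [4, 6, 0, 5, 1, 3, 8, 7, 2]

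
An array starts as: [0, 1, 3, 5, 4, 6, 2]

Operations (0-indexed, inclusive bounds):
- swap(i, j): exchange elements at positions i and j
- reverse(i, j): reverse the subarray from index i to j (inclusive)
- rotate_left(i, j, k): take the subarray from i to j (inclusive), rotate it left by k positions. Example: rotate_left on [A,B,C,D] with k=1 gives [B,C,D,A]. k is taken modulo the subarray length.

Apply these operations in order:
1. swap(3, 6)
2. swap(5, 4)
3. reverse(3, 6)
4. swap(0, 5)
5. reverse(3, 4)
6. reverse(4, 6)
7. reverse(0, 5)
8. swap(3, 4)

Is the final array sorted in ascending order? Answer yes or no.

Answer: no

Derivation:
After 1 (swap(3, 6)): [0, 1, 3, 2, 4, 6, 5]
After 2 (swap(5, 4)): [0, 1, 3, 2, 6, 4, 5]
After 3 (reverse(3, 6)): [0, 1, 3, 5, 4, 6, 2]
After 4 (swap(0, 5)): [6, 1, 3, 5, 4, 0, 2]
After 5 (reverse(3, 4)): [6, 1, 3, 4, 5, 0, 2]
After 6 (reverse(4, 6)): [6, 1, 3, 4, 2, 0, 5]
After 7 (reverse(0, 5)): [0, 2, 4, 3, 1, 6, 5]
After 8 (swap(3, 4)): [0, 2, 4, 1, 3, 6, 5]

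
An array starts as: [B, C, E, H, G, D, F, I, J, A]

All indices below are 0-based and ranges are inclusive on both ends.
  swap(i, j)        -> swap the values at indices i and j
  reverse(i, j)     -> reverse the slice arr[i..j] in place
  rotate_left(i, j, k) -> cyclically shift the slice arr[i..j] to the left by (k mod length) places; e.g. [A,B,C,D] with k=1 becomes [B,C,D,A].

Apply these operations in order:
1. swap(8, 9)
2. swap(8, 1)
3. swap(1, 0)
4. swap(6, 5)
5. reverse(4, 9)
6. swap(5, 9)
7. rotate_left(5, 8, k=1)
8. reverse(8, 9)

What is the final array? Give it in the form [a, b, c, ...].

After 1 (swap(8, 9)): [B, C, E, H, G, D, F, I, A, J]
After 2 (swap(8, 1)): [B, A, E, H, G, D, F, I, C, J]
After 3 (swap(1, 0)): [A, B, E, H, G, D, F, I, C, J]
After 4 (swap(6, 5)): [A, B, E, H, G, F, D, I, C, J]
After 5 (reverse(4, 9)): [A, B, E, H, J, C, I, D, F, G]
After 6 (swap(5, 9)): [A, B, E, H, J, G, I, D, F, C]
After 7 (rotate_left(5, 8, k=1)): [A, B, E, H, J, I, D, F, G, C]
After 8 (reverse(8, 9)): [A, B, E, H, J, I, D, F, C, G]

Answer: [A, B, E, H, J, I, D, F, C, G]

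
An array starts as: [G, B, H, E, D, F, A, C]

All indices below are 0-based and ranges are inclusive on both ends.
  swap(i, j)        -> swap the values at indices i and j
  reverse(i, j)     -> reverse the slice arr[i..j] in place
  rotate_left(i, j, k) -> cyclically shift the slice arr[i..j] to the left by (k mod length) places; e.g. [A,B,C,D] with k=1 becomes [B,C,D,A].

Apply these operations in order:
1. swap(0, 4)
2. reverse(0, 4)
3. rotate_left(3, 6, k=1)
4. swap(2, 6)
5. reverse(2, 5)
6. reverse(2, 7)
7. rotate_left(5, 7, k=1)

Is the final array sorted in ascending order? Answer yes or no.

Answer: no

Derivation:
After 1 (swap(0, 4)): [D, B, H, E, G, F, A, C]
After 2 (reverse(0, 4)): [G, E, H, B, D, F, A, C]
After 3 (rotate_left(3, 6, k=1)): [G, E, H, D, F, A, B, C]
After 4 (swap(2, 6)): [G, E, B, D, F, A, H, C]
After 5 (reverse(2, 5)): [G, E, A, F, D, B, H, C]
After 6 (reverse(2, 7)): [G, E, C, H, B, D, F, A]
After 7 (rotate_left(5, 7, k=1)): [G, E, C, H, B, F, A, D]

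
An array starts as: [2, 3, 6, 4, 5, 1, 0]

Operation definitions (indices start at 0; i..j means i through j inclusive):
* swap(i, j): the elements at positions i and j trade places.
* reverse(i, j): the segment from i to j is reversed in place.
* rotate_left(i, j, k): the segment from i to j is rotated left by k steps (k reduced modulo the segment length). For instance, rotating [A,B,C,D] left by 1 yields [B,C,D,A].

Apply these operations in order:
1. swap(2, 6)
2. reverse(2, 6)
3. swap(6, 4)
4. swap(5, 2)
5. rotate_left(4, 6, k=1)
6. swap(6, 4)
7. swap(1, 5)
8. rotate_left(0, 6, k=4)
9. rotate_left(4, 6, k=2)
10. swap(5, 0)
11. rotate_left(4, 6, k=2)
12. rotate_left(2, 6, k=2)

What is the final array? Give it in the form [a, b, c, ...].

Answer: [5, 3, 4, 1, 0, 6, 2]

Derivation:
After 1 (swap(2, 6)): [2, 3, 0, 4, 5, 1, 6]
After 2 (reverse(2, 6)): [2, 3, 6, 1, 5, 4, 0]
After 3 (swap(6, 4)): [2, 3, 6, 1, 0, 4, 5]
After 4 (swap(5, 2)): [2, 3, 4, 1, 0, 6, 5]
After 5 (rotate_left(4, 6, k=1)): [2, 3, 4, 1, 6, 5, 0]
After 6 (swap(6, 4)): [2, 3, 4, 1, 0, 5, 6]
After 7 (swap(1, 5)): [2, 5, 4, 1, 0, 3, 6]
After 8 (rotate_left(0, 6, k=4)): [0, 3, 6, 2, 5, 4, 1]
After 9 (rotate_left(4, 6, k=2)): [0, 3, 6, 2, 1, 5, 4]
After 10 (swap(5, 0)): [5, 3, 6, 2, 1, 0, 4]
After 11 (rotate_left(4, 6, k=2)): [5, 3, 6, 2, 4, 1, 0]
After 12 (rotate_left(2, 6, k=2)): [5, 3, 4, 1, 0, 6, 2]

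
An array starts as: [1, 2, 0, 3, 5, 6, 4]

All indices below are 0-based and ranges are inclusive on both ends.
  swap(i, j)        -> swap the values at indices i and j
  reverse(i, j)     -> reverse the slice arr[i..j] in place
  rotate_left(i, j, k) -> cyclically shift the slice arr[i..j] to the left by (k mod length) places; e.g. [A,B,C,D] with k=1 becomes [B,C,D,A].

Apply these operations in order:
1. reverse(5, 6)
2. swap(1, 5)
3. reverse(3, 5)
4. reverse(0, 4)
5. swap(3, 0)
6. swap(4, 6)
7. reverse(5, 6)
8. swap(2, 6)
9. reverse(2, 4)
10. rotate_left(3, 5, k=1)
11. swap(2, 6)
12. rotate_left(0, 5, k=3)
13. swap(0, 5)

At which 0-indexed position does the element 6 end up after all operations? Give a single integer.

Answer: 6

Derivation:
After 1 (reverse(5, 6)): [1, 2, 0, 3, 5, 4, 6]
After 2 (swap(1, 5)): [1, 4, 0, 3, 5, 2, 6]
After 3 (reverse(3, 5)): [1, 4, 0, 2, 5, 3, 6]
After 4 (reverse(0, 4)): [5, 2, 0, 4, 1, 3, 6]
After 5 (swap(3, 0)): [4, 2, 0, 5, 1, 3, 6]
After 6 (swap(4, 6)): [4, 2, 0, 5, 6, 3, 1]
After 7 (reverse(5, 6)): [4, 2, 0, 5, 6, 1, 3]
After 8 (swap(2, 6)): [4, 2, 3, 5, 6, 1, 0]
After 9 (reverse(2, 4)): [4, 2, 6, 5, 3, 1, 0]
After 10 (rotate_left(3, 5, k=1)): [4, 2, 6, 3, 1, 5, 0]
After 11 (swap(2, 6)): [4, 2, 0, 3, 1, 5, 6]
After 12 (rotate_left(0, 5, k=3)): [3, 1, 5, 4, 2, 0, 6]
After 13 (swap(0, 5)): [0, 1, 5, 4, 2, 3, 6]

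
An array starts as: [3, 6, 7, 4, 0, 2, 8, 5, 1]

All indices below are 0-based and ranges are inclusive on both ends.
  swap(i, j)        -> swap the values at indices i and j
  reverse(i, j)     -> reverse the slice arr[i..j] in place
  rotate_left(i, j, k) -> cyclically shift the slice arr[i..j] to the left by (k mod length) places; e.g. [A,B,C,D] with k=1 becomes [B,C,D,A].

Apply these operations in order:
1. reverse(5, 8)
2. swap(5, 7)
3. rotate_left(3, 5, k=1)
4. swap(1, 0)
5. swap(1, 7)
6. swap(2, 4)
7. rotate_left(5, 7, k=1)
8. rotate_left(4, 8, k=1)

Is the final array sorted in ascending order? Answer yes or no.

After 1 (reverse(5, 8)): [3, 6, 7, 4, 0, 1, 5, 8, 2]
After 2 (swap(5, 7)): [3, 6, 7, 4, 0, 8, 5, 1, 2]
After 3 (rotate_left(3, 5, k=1)): [3, 6, 7, 0, 8, 4, 5, 1, 2]
After 4 (swap(1, 0)): [6, 3, 7, 0, 8, 4, 5, 1, 2]
After 5 (swap(1, 7)): [6, 1, 7, 0, 8, 4, 5, 3, 2]
After 6 (swap(2, 4)): [6, 1, 8, 0, 7, 4, 5, 3, 2]
After 7 (rotate_left(5, 7, k=1)): [6, 1, 8, 0, 7, 5, 3, 4, 2]
After 8 (rotate_left(4, 8, k=1)): [6, 1, 8, 0, 5, 3, 4, 2, 7]

Answer: no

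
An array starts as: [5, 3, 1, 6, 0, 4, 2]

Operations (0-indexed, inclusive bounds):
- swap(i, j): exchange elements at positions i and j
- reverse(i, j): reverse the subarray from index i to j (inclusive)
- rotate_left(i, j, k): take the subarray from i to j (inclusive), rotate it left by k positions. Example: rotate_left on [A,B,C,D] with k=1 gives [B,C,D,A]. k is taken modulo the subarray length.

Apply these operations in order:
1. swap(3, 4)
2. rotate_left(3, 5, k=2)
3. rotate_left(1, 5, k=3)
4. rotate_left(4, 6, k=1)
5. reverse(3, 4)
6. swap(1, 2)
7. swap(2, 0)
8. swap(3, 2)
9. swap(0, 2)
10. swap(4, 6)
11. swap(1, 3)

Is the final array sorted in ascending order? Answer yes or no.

After 1 (swap(3, 4)): [5, 3, 1, 0, 6, 4, 2]
After 2 (rotate_left(3, 5, k=2)): [5, 3, 1, 4, 0, 6, 2]
After 3 (rotate_left(1, 5, k=3)): [5, 0, 6, 3, 1, 4, 2]
After 4 (rotate_left(4, 6, k=1)): [5, 0, 6, 3, 4, 2, 1]
After 5 (reverse(3, 4)): [5, 0, 6, 4, 3, 2, 1]
After 6 (swap(1, 2)): [5, 6, 0, 4, 3, 2, 1]
After 7 (swap(2, 0)): [0, 6, 5, 4, 3, 2, 1]
After 8 (swap(3, 2)): [0, 6, 4, 5, 3, 2, 1]
After 9 (swap(0, 2)): [4, 6, 0, 5, 3, 2, 1]
After 10 (swap(4, 6)): [4, 6, 0, 5, 1, 2, 3]
After 11 (swap(1, 3)): [4, 5, 0, 6, 1, 2, 3]

Answer: no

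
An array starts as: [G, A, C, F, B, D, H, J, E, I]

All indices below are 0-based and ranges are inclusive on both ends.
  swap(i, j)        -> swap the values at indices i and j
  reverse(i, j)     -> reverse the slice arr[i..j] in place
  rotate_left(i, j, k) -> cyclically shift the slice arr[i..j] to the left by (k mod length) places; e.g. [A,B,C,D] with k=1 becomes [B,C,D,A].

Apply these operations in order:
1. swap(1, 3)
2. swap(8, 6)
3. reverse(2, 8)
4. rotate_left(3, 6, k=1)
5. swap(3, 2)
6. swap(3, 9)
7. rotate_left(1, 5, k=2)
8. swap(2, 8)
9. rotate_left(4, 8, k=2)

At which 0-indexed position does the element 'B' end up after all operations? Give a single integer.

Answer: 3

Derivation:
After 1 (swap(1, 3)): [G, F, C, A, B, D, H, J, E, I]
After 2 (swap(8, 6)): [G, F, C, A, B, D, E, J, H, I]
After 3 (reverse(2, 8)): [G, F, H, J, E, D, B, A, C, I]
After 4 (rotate_left(3, 6, k=1)): [G, F, H, E, D, B, J, A, C, I]
After 5 (swap(3, 2)): [G, F, E, H, D, B, J, A, C, I]
After 6 (swap(3, 9)): [G, F, E, I, D, B, J, A, C, H]
After 7 (rotate_left(1, 5, k=2)): [G, I, D, B, F, E, J, A, C, H]
After 8 (swap(2, 8)): [G, I, C, B, F, E, J, A, D, H]
After 9 (rotate_left(4, 8, k=2)): [G, I, C, B, J, A, D, F, E, H]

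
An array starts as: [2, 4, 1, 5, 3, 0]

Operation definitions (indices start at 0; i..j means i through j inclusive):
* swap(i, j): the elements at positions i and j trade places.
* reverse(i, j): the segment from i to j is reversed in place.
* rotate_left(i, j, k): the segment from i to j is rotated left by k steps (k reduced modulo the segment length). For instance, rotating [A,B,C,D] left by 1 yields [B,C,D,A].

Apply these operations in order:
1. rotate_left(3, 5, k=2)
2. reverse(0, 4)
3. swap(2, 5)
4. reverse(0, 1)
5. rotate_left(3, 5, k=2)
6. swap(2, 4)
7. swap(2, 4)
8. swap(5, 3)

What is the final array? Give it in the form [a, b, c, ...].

After 1 (rotate_left(3, 5, k=2)): [2, 4, 1, 0, 5, 3]
After 2 (reverse(0, 4)): [5, 0, 1, 4, 2, 3]
After 3 (swap(2, 5)): [5, 0, 3, 4, 2, 1]
After 4 (reverse(0, 1)): [0, 5, 3, 4, 2, 1]
After 5 (rotate_left(3, 5, k=2)): [0, 5, 3, 1, 4, 2]
After 6 (swap(2, 4)): [0, 5, 4, 1, 3, 2]
After 7 (swap(2, 4)): [0, 5, 3, 1, 4, 2]
After 8 (swap(5, 3)): [0, 5, 3, 2, 4, 1]

Answer: [0, 5, 3, 2, 4, 1]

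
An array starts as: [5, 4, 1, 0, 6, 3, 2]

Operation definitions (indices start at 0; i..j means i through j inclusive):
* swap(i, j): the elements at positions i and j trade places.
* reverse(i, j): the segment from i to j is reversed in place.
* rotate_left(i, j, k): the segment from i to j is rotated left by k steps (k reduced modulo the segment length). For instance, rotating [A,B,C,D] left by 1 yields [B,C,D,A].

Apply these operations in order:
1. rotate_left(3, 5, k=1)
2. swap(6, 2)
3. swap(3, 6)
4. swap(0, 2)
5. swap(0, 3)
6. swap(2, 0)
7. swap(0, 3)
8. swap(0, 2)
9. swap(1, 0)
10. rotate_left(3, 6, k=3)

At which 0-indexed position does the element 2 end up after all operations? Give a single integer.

After 1 (rotate_left(3, 5, k=1)): [5, 4, 1, 6, 3, 0, 2]
After 2 (swap(6, 2)): [5, 4, 2, 6, 3, 0, 1]
After 3 (swap(3, 6)): [5, 4, 2, 1, 3, 0, 6]
After 4 (swap(0, 2)): [2, 4, 5, 1, 3, 0, 6]
After 5 (swap(0, 3)): [1, 4, 5, 2, 3, 0, 6]
After 6 (swap(2, 0)): [5, 4, 1, 2, 3, 0, 6]
After 7 (swap(0, 3)): [2, 4, 1, 5, 3, 0, 6]
After 8 (swap(0, 2)): [1, 4, 2, 5, 3, 0, 6]
After 9 (swap(1, 0)): [4, 1, 2, 5, 3, 0, 6]
After 10 (rotate_left(3, 6, k=3)): [4, 1, 2, 6, 5, 3, 0]

Answer: 2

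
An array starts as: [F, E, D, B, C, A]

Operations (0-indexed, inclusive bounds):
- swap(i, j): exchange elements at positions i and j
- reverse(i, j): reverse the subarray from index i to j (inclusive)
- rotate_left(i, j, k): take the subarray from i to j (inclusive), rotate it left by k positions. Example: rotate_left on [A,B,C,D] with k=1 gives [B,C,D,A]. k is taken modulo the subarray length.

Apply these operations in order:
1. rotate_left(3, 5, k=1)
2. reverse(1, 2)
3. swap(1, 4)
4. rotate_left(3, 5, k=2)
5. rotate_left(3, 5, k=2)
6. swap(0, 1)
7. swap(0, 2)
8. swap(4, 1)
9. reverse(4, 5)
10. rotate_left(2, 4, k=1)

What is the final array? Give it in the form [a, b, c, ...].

Answer: [E, B, D, C, A, F]

Derivation:
After 1 (rotate_left(3, 5, k=1)): [F, E, D, C, A, B]
After 2 (reverse(1, 2)): [F, D, E, C, A, B]
After 3 (swap(1, 4)): [F, A, E, C, D, B]
After 4 (rotate_left(3, 5, k=2)): [F, A, E, B, C, D]
After 5 (rotate_left(3, 5, k=2)): [F, A, E, D, B, C]
After 6 (swap(0, 1)): [A, F, E, D, B, C]
After 7 (swap(0, 2)): [E, F, A, D, B, C]
After 8 (swap(4, 1)): [E, B, A, D, F, C]
After 9 (reverse(4, 5)): [E, B, A, D, C, F]
After 10 (rotate_left(2, 4, k=1)): [E, B, D, C, A, F]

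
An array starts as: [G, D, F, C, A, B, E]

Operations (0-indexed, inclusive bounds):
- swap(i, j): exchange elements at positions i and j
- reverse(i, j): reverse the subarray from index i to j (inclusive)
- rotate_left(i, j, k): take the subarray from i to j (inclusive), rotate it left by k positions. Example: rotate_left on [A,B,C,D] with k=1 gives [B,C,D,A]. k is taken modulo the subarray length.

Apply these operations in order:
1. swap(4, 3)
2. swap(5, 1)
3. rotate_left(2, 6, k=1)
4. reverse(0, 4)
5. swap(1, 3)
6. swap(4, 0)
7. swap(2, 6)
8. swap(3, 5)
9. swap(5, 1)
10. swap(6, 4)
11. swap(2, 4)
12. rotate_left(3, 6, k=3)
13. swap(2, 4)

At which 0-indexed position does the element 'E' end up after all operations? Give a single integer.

Answer: 2

Derivation:
After 1 (swap(4, 3)): [G, D, F, A, C, B, E]
After 2 (swap(5, 1)): [G, B, F, A, C, D, E]
After 3 (rotate_left(2, 6, k=1)): [G, B, A, C, D, E, F]
After 4 (reverse(0, 4)): [D, C, A, B, G, E, F]
After 5 (swap(1, 3)): [D, B, A, C, G, E, F]
After 6 (swap(4, 0)): [G, B, A, C, D, E, F]
After 7 (swap(2, 6)): [G, B, F, C, D, E, A]
After 8 (swap(3, 5)): [G, B, F, E, D, C, A]
After 9 (swap(5, 1)): [G, C, F, E, D, B, A]
After 10 (swap(6, 4)): [G, C, F, E, A, B, D]
After 11 (swap(2, 4)): [G, C, A, E, F, B, D]
After 12 (rotate_left(3, 6, k=3)): [G, C, A, D, E, F, B]
After 13 (swap(2, 4)): [G, C, E, D, A, F, B]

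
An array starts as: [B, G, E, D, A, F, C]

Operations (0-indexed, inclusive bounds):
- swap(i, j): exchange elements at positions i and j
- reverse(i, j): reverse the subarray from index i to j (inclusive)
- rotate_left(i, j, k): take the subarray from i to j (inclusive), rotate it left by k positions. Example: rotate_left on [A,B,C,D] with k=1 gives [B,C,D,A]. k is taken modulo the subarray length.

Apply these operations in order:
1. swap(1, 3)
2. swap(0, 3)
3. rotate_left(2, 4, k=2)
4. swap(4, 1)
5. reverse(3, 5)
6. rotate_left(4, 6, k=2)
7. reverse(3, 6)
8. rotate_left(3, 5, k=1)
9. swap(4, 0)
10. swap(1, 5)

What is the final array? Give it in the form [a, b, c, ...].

After 1 (swap(1, 3)): [B, D, E, G, A, F, C]
After 2 (swap(0, 3)): [G, D, E, B, A, F, C]
After 3 (rotate_left(2, 4, k=2)): [G, D, A, E, B, F, C]
After 4 (swap(4, 1)): [G, B, A, E, D, F, C]
After 5 (reverse(3, 5)): [G, B, A, F, D, E, C]
After 6 (rotate_left(4, 6, k=2)): [G, B, A, F, C, D, E]
After 7 (reverse(3, 6)): [G, B, A, E, D, C, F]
After 8 (rotate_left(3, 5, k=1)): [G, B, A, D, C, E, F]
After 9 (swap(4, 0)): [C, B, A, D, G, E, F]
After 10 (swap(1, 5)): [C, E, A, D, G, B, F]

Answer: [C, E, A, D, G, B, F]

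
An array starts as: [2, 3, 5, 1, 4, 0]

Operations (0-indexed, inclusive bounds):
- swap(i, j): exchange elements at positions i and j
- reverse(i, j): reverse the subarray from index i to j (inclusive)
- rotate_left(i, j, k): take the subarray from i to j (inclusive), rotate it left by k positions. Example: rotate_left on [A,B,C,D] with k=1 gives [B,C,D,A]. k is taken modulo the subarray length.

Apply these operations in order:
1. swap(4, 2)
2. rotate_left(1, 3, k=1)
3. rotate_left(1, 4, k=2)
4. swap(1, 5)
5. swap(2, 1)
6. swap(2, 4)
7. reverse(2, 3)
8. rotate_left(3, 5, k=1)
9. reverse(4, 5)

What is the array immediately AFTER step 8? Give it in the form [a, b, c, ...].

Answer: [2, 5, 4, 0, 3, 1]

Derivation:
After 1 (swap(4, 2)): [2, 3, 4, 1, 5, 0]
After 2 (rotate_left(1, 3, k=1)): [2, 4, 1, 3, 5, 0]
After 3 (rotate_left(1, 4, k=2)): [2, 3, 5, 4, 1, 0]
After 4 (swap(1, 5)): [2, 0, 5, 4, 1, 3]
After 5 (swap(2, 1)): [2, 5, 0, 4, 1, 3]
After 6 (swap(2, 4)): [2, 5, 1, 4, 0, 3]
After 7 (reverse(2, 3)): [2, 5, 4, 1, 0, 3]
After 8 (rotate_left(3, 5, k=1)): [2, 5, 4, 0, 3, 1]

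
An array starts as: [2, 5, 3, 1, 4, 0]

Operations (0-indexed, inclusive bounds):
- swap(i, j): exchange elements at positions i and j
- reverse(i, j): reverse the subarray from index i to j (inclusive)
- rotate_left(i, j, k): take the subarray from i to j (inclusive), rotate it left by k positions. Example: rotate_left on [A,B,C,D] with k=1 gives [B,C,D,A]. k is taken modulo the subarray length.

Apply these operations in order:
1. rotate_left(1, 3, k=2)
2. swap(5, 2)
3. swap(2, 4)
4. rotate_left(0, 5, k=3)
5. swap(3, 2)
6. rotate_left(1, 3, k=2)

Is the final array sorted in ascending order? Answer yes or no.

Answer: no

Derivation:
After 1 (rotate_left(1, 3, k=2)): [2, 1, 5, 3, 4, 0]
After 2 (swap(5, 2)): [2, 1, 0, 3, 4, 5]
After 3 (swap(2, 4)): [2, 1, 4, 3, 0, 5]
After 4 (rotate_left(0, 5, k=3)): [3, 0, 5, 2, 1, 4]
After 5 (swap(3, 2)): [3, 0, 2, 5, 1, 4]
After 6 (rotate_left(1, 3, k=2)): [3, 5, 0, 2, 1, 4]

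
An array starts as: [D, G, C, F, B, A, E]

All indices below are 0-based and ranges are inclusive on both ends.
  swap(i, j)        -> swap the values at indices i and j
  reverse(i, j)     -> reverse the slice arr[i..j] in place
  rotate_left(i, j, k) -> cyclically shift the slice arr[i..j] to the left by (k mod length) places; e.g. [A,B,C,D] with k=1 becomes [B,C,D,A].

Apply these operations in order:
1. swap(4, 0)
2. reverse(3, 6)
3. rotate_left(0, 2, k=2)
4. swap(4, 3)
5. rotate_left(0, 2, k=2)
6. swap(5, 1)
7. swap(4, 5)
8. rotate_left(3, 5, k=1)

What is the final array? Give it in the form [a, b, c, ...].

After 1 (swap(4, 0)): [B, G, C, F, D, A, E]
After 2 (reverse(3, 6)): [B, G, C, E, A, D, F]
After 3 (rotate_left(0, 2, k=2)): [C, B, G, E, A, D, F]
After 4 (swap(4, 3)): [C, B, G, A, E, D, F]
After 5 (rotate_left(0, 2, k=2)): [G, C, B, A, E, D, F]
After 6 (swap(5, 1)): [G, D, B, A, E, C, F]
After 7 (swap(4, 5)): [G, D, B, A, C, E, F]
After 8 (rotate_left(3, 5, k=1)): [G, D, B, C, E, A, F]

Answer: [G, D, B, C, E, A, F]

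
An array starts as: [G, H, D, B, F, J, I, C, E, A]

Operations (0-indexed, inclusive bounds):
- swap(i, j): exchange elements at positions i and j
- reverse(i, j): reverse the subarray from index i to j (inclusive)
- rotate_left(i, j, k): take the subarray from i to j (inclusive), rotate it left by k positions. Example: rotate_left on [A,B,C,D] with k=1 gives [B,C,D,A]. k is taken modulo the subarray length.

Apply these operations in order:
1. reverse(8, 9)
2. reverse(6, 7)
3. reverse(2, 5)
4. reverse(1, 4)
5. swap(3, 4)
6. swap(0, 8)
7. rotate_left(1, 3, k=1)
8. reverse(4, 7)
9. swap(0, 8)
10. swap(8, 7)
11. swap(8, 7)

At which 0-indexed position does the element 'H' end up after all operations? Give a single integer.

After 1 (reverse(8, 9)): [G, H, D, B, F, J, I, C, A, E]
After 2 (reverse(6, 7)): [G, H, D, B, F, J, C, I, A, E]
After 3 (reverse(2, 5)): [G, H, J, F, B, D, C, I, A, E]
After 4 (reverse(1, 4)): [G, B, F, J, H, D, C, I, A, E]
After 5 (swap(3, 4)): [G, B, F, H, J, D, C, I, A, E]
After 6 (swap(0, 8)): [A, B, F, H, J, D, C, I, G, E]
After 7 (rotate_left(1, 3, k=1)): [A, F, H, B, J, D, C, I, G, E]
After 8 (reverse(4, 7)): [A, F, H, B, I, C, D, J, G, E]
After 9 (swap(0, 8)): [G, F, H, B, I, C, D, J, A, E]
After 10 (swap(8, 7)): [G, F, H, B, I, C, D, A, J, E]
After 11 (swap(8, 7)): [G, F, H, B, I, C, D, J, A, E]

Answer: 2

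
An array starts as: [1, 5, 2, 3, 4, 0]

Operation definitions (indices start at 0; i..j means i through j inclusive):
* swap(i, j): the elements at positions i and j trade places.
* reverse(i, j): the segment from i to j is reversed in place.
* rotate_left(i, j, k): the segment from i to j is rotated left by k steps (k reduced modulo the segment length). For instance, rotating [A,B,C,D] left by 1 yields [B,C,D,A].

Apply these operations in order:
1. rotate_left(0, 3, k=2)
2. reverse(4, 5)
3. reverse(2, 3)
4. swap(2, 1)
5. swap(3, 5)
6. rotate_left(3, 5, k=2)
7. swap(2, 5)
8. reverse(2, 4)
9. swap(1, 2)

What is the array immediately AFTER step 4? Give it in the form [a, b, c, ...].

Answer: [2, 5, 3, 1, 0, 4]

Derivation:
After 1 (rotate_left(0, 3, k=2)): [2, 3, 1, 5, 4, 0]
After 2 (reverse(4, 5)): [2, 3, 1, 5, 0, 4]
After 3 (reverse(2, 3)): [2, 3, 5, 1, 0, 4]
After 4 (swap(2, 1)): [2, 5, 3, 1, 0, 4]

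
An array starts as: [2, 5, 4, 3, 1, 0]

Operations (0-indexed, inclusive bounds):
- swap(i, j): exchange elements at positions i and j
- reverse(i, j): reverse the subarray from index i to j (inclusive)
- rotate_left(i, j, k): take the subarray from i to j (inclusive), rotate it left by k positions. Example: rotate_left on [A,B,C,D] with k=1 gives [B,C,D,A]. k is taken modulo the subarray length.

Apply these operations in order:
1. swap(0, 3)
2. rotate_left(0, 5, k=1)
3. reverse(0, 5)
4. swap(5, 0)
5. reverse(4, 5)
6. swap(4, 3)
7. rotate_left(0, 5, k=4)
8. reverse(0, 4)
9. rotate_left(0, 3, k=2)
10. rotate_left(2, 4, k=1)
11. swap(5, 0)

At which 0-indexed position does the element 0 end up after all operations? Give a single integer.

After 1 (swap(0, 3)): [3, 5, 4, 2, 1, 0]
After 2 (rotate_left(0, 5, k=1)): [5, 4, 2, 1, 0, 3]
After 3 (reverse(0, 5)): [3, 0, 1, 2, 4, 5]
After 4 (swap(5, 0)): [5, 0, 1, 2, 4, 3]
After 5 (reverse(4, 5)): [5, 0, 1, 2, 3, 4]
After 6 (swap(4, 3)): [5, 0, 1, 3, 2, 4]
After 7 (rotate_left(0, 5, k=4)): [2, 4, 5, 0, 1, 3]
After 8 (reverse(0, 4)): [1, 0, 5, 4, 2, 3]
After 9 (rotate_left(0, 3, k=2)): [5, 4, 1, 0, 2, 3]
After 10 (rotate_left(2, 4, k=1)): [5, 4, 0, 2, 1, 3]
After 11 (swap(5, 0)): [3, 4, 0, 2, 1, 5]

Answer: 2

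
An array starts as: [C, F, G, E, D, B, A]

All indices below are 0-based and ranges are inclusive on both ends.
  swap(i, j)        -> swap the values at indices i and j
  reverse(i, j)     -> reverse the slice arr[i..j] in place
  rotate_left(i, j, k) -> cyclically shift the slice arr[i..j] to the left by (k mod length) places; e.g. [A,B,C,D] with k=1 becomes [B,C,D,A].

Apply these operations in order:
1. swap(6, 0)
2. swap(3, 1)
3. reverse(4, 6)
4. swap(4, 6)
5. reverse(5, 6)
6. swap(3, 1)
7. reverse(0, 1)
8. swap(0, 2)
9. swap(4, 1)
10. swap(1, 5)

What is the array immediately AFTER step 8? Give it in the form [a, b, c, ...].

After 1 (swap(6, 0)): [A, F, G, E, D, B, C]
After 2 (swap(3, 1)): [A, E, G, F, D, B, C]
After 3 (reverse(4, 6)): [A, E, G, F, C, B, D]
After 4 (swap(4, 6)): [A, E, G, F, D, B, C]
After 5 (reverse(5, 6)): [A, E, G, F, D, C, B]
After 6 (swap(3, 1)): [A, F, G, E, D, C, B]
After 7 (reverse(0, 1)): [F, A, G, E, D, C, B]
After 8 (swap(0, 2)): [G, A, F, E, D, C, B]

Answer: [G, A, F, E, D, C, B]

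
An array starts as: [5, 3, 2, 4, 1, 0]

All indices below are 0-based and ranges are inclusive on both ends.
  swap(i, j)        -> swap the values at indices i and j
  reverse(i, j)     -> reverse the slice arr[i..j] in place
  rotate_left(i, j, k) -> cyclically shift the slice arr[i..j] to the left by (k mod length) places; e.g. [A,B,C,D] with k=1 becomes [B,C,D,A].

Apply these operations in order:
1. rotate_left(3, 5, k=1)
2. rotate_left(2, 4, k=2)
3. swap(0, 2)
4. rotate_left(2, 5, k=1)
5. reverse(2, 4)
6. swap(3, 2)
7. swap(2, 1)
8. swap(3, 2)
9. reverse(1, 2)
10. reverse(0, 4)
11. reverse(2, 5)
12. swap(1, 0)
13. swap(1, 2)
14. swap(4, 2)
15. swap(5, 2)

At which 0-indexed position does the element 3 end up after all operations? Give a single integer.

Answer: 0

Derivation:
After 1 (rotate_left(3, 5, k=1)): [5, 3, 2, 1, 0, 4]
After 2 (rotate_left(2, 4, k=2)): [5, 3, 0, 2, 1, 4]
After 3 (swap(0, 2)): [0, 3, 5, 2, 1, 4]
After 4 (rotate_left(2, 5, k=1)): [0, 3, 2, 1, 4, 5]
After 5 (reverse(2, 4)): [0, 3, 4, 1, 2, 5]
After 6 (swap(3, 2)): [0, 3, 1, 4, 2, 5]
After 7 (swap(2, 1)): [0, 1, 3, 4, 2, 5]
After 8 (swap(3, 2)): [0, 1, 4, 3, 2, 5]
After 9 (reverse(1, 2)): [0, 4, 1, 3, 2, 5]
After 10 (reverse(0, 4)): [2, 3, 1, 4, 0, 5]
After 11 (reverse(2, 5)): [2, 3, 5, 0, 4, 1]
After 12 (swap(1, 0)): [3, 2, 5, 0, 4, 1]
After 13 (swap(1, 2)): [3, 5, 2, 0, 4, 1]
After 14 (swap(4, 2)): [3, 5, 4, 0, 2, 1]
After 15 (swap(5, 2)): [3, 5, 1, 0, 2, 4]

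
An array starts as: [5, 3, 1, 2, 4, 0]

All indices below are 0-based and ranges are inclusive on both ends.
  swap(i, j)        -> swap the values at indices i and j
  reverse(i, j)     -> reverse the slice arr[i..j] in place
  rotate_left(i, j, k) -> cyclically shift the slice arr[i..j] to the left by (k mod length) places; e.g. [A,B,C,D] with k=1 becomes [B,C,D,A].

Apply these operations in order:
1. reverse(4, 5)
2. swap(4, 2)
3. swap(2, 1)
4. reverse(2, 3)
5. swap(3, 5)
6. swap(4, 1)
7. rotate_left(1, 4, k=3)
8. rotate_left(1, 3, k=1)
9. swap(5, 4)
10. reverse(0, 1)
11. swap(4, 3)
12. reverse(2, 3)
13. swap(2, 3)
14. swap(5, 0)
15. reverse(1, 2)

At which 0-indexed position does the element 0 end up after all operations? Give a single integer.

After 1 (reverse(4, 5)): [5, 3, 1, 2, 0, 4]
After 2 (swap(4, 2)): [5, 3, 0, 2, 1, 4]
After 3 (swap(2, 1)): [5, 0, 3, 2, 1, 4]
After 4 (reverse(2, 3)): [5, 0, 2, 3, 1, 4]
After 5 (swap(3, 5)): [5, 0, 2, 4, 1, 3]
After 6 (swap(4, 1)): [5, 1, 2, 4, 0, 3]
After 7 (rotate_left(1, 4, k=3)): [5, 0, 1, 2, 4, 3]
After 8 (rotate_left(1, 3, k=1)): [5, 1, 2, 0, 4, 3]
After 9 (swap(5, 4)): [5, 1, 2, 0, 3, 4]
After 10 (reverse(0, 1)): [1, 5, 2, 0, 3, 4]
After 11 (swap(4, 3)): [1, 5, 2, 3, 0, 4]
After 12 (reverse(2, 3)): [1, 5, 3, 2, 0, 4]
After 13 (swap(2, 3)): [1, 5, 2, 3, 0, 4]
After 14 (swap(5, 0)): [4, 5, 2, 3, 0, 1]
After 15 (reverse(1, 2)): [4, 2, 5, 3, 0, 1]

Answer: 4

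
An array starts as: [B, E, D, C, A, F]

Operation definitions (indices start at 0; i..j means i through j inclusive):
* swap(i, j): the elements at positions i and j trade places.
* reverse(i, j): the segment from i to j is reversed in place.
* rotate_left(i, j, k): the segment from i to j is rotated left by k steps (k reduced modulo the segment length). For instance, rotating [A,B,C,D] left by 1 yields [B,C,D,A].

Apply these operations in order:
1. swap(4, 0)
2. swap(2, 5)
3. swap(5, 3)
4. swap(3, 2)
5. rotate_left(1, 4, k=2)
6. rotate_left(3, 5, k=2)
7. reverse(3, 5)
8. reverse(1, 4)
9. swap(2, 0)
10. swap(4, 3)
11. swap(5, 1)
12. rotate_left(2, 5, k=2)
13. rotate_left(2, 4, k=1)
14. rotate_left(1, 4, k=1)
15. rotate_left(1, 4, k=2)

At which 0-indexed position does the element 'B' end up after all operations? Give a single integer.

After 1 (swap(4, 0)): [A, E, D, C, B, F]
After 2 (swap(2, 5)): [A, E, F, C, B, D]
After 3 (swap(5, 3)): [A, E, F, D, B, C]
After 4 (swap(3, 2)): [A, E, D, F, B, C]
After 5 (rotate_left(1, 4, k=2)): [A, F, B, E, D, C]
After 6 (rotate_left(3, 5, k=2)): [A, F, B, C, E, D]
After 7 (reverse(3, 5)): [A, F, B, D, E, C]
After 8 (reverse(1, 4)): [A, E, D, B, F, C]
After 9 (swap(2, 0)): [D, E, A, B, F, C]
After 10 (swap(4, 3)): [D, E, A, F, B, C]
After 11 (swap(5, 1)): [D, C, A, F, B, E]
After 12 (rotate_left(2, 5, k=2)): [D, C, B, E, A, F]
After 13 (rotate_left(2, 4, k=1)): [D, C, E, A, B, F]
After 14 (rotate_left(1, 4, k=1)): [D, E, A, B, C, F]
After 15 (rotate_left(1, 4, k=2)): [D, B, C, E, A, F]

Answer: 1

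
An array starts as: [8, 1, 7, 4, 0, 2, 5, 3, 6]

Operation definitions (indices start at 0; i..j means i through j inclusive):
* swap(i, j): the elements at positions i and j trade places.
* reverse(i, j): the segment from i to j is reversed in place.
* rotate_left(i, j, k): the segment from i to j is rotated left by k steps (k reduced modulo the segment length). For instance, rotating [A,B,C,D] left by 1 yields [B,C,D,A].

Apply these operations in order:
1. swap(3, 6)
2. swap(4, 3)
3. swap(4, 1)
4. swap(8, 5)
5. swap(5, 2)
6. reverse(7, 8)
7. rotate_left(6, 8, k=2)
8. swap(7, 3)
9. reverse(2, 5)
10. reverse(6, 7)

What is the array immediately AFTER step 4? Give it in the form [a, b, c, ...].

Answer: [8, 5, 7, 0, 1, 6, 4, 3, 2]

Derivation:
After 1 (swap(3, 6)): [8, 1, 7, 5, 0, 2, 4, 3, 6]
After 2 (swap(4, 3)): [8, 1, 7, 0, 5, 2, 4, 3, 6]
After 3 (swap(4, 1)): [8, 5, 7, 0, 1, 2, 4, 3, 6]
After 4 (swap(8, 5)): [8, 5, 7, 0, 1, 6, 4, 3, 2]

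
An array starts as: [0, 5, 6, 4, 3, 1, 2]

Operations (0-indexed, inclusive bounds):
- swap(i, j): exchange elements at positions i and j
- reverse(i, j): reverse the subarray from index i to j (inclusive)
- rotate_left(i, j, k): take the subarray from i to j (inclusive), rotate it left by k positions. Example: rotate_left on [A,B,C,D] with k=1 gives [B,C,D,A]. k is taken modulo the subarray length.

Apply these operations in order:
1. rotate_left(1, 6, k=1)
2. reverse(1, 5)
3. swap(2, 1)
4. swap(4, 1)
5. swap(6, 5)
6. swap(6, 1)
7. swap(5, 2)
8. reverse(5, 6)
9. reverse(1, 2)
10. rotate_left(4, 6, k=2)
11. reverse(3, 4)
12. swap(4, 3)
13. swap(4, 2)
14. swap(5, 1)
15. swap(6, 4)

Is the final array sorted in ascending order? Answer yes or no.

Answer: yes

Derivation:
After 1 (rotate_left(1, 6, k=1)): [0, 6, 4, 3, 1, 2, 5]
After 2 (reverse(1, 5)): [0, 2, 1, 3, 4, 6, 5]
After 3 (swap(2, 1)): [0, 1, 2, 3, 4, 6, 5]
After 4 (swap(4, 1)): [0, 4, 2, 3, 1, 6, 5]
After 5 (swap(6, 5)): [0, 4, 2, 3, 1, 5, 6]
After 6 (swap(6, 1)): [0, 6, 2, 3, 1, 5, 4]
After 7 (swap(5, 2)): [0, 6, 5, 3, 1, 2, 4]
After 8 (reverse(5, 6)): [0, 6, 5, 3, 1, 4, 2]
After 9 (reverse(1, 2)): [0, 5, 6, 3, 1, 4, 2]
After 10 (rotate_left(4, 6, k=2)): [0, 5, 6, 3, 2, 1, 4]
After 11 (reverse(3, 4)): [0, 5, 6, 2, 3, 1, 4]
After 12 (swap(4, 3)): [0, 5, 6, 3, 2, 1, 4]
After 13 (swap(4, 2)): [0, 5, 2, 3, 6, 1, 4]
After 14 (swap(5, 1)): [0, 1, 2, 3, 6, 5, 4]
After 15 (swap(6, 4)): [0, 1, 2, 3, 4, 5, 6]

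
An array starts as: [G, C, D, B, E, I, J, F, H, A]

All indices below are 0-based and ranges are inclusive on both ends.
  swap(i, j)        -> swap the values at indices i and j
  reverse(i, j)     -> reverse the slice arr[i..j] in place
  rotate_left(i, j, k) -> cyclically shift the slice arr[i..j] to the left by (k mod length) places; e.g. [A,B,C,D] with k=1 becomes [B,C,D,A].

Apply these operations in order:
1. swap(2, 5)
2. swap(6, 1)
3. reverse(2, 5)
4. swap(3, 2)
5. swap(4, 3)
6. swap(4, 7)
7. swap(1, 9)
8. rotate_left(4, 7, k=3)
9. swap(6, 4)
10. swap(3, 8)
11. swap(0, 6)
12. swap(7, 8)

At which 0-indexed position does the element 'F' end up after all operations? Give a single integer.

Answer: 5

Derivation:
After 1 (swap(2, 5)): [G, C, I, B, E, D, J, F, H, A]
After 2 (swap(6, 1)): [G, J, I, B, E, D, C, F, H, A]
After 3 (reverse(2, 5)): [G, J, D, E, B, I, C, F, H, A]
After 4 (swap(3, 2)): [G, J, E, D, B, I, C, F, H, A]
After 5 (swap(4, 3)): [G, J, E, B, D, I, C, F, H, A]
After 6 (swap(4, 7)): [G, J, E, B, F, I, C, D, H, A]
After 7 (swap(1, 9)): [G, A, E, B, F, I, C, D, H, J]
After 8 (rotate_left(4, 7, k=3)): [G, A, E, B, D, F, I, C, H, J]
After 9 (swap(6, 4)): [G, A, E, B, I, F, D, C, H, J]
After 10 (swap(3, 8)): [G, A, E, H, I, F, D, C, B, J]
After 11 (swap(0, 6)): [D, A, E, H, I, F, G, C, B, J]
After 12 (swap(7, 8)): [D, A, E, H, I, F, G, B, C, J]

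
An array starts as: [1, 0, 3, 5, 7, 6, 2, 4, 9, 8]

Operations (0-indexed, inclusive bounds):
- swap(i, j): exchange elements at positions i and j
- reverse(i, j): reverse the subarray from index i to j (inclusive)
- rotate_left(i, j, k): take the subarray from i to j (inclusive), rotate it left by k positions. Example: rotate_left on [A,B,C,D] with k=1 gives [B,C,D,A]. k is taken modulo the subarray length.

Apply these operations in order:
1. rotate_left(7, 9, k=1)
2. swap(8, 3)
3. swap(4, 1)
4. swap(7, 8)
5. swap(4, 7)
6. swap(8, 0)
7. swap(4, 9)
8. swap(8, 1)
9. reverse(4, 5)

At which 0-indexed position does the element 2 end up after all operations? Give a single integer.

Answer: 6

Derivation:
After 1 (rotate_left(7, 9, k=1)): [1, 0, 3, 5, 7, 6, 2, 9, 8, 4]
After 2 (swap(8, 3)): [1, 0, 3, 8, 7, 6, 2, 9, 5, 4]
After 3 (swap(4, 1)): [1, 7, 3, 8, 0, 6, 2, 9, 5, 4]
After 4 (swap(7, 8)): [1, 7, 3, 8, 0, 6, 2, 5, 9, 4]
After 5 (swap(4, 7)): [1, 7, 3, 8, 5, 6, 2, 0, 9, 4]
After 6 (swap(8, 0)): [9, 7, 3, 8, 5, 6, 2, 0, 1, 4]
After 7 (swap(4, 9)): [9, 7, 3, 8, 4, 6, 2, 0, 1, 5]
After 8 (swap(8, 1)): [9, 1, 3, 8, 4, 6, 2, 0, 7, 5]
After 9 (reverse(4, 5)): [9, 1, 3, 8, 6, 4, 2, 0, 7, 5]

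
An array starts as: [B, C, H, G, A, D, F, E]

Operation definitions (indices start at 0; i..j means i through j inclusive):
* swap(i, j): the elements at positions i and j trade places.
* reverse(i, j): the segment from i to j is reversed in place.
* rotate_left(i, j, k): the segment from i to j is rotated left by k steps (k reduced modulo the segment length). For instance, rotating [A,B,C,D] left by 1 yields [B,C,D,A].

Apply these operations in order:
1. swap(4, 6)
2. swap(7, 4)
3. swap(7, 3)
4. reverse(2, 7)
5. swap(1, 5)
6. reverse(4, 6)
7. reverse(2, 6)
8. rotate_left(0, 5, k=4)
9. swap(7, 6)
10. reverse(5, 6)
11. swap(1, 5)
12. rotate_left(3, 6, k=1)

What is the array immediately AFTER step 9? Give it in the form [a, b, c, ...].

Answer: [F, A, B, E, D, C, H, G]

Derivation:
After 1 (swap(4, 6)): [B, C, H, G, F, D, A, E]
After 2 (swap(7, 4)): [B, C, H, G, E, D, A, F]
After 3 (swap(7, 3)): [B, C, H, F, E, D, A, G]
After 4 (reverse(2, 7)): [B, C, G, A, D, E, F, H]
After 5 (swap(1, 5)): [B, E, G, A, D, C, F, H]
After 6 (reverse(4, 6)): [B, E, G, A, F, C, D, H]
After 7 (reverse(2, 6)): [B, E, D, C, F, A, G, H]
After 8 (rotate_left(0, 5, k=4)): [F, A, B, E, D, C, G, H]
After 9 (swap(7, 6)): [F, A, B, E, D, C, H, G]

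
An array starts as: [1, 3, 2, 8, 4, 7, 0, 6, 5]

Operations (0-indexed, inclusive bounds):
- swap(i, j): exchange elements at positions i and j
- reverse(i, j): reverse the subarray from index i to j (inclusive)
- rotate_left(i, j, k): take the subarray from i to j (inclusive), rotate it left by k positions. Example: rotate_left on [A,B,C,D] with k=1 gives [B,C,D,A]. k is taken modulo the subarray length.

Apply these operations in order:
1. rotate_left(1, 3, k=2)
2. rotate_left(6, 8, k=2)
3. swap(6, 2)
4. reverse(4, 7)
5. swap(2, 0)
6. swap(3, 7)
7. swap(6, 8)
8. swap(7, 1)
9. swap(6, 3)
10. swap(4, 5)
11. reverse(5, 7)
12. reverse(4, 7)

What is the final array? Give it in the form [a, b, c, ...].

Answer: [5, 2, 1, 6, 0, 4, 8, 3, 7]

Derivation:
After 1 (rotate_left(1, 3, k=2)): [1, 8, 3, 2, 4, 7, 0, 6, 5]
After 2 (rotate_left(6, 8, k=2)): [1, 8, 3, 2, 4, 7, 5, 0, 6]
After 3 (swap(6, 2)): [1, 8, 5, 2, 4, 7, 3, 0, 6]
After 4 (reverse(4, 7)): [1, 8, 5, 2, 0, 3, 7, 4, 6]
After 5 (swap(2, 0)): [5, 8, 1, 2, 0, 3, 7, 4, 6]
After 6 (swap(3, 7)): [5, 8, 1, 4, 0, 3, 7, 2, 6]
After 7 (swap(6, 8)): [5, 8, 1, 4, 0, 3, 6, 2, 7]
After 8 (swap(7, 1)): [5, 2, 1, 4, 0, 3, 6, 8, 7]
After 9 (swap(6, 3)): [5, 2, 1, 6, 0, 3, 4, 8, 7]
After 10 (swap(4, 5)): [5, 2, 1, 6, 3, 0, 4, 8, 7]
After 11 (reverse(5, 7)): [5, 2, 1, 6, 3, 8, 4, 0, 7]
After 12 (reverse(4, 7)): [5, 2, 1, 6, 0, 4, 8, 3, 7]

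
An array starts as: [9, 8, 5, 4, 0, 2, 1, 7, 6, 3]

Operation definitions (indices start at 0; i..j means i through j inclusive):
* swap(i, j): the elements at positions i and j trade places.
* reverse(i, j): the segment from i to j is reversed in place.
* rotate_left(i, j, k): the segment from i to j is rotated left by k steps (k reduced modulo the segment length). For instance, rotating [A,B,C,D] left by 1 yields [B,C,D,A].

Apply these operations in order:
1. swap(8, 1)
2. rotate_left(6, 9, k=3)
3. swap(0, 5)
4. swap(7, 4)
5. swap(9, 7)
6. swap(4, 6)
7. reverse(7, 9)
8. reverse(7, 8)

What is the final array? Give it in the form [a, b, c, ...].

Answer: [2, 6, 5, 4, 3, 9, 1, 7, 0, 8]

Derivation:
After 1 (swap(8, 1)): [9, 6, 5, 4, 0, 2, 1, 7, 8, 3]
After 2 (rotate_left(6, 9, k=3)): [9, 6, 5, 4, 0, 2, 3, 1, 7, 8]
After 3 (swap(0, 5)): [2, 6, 5, 4, 0, 9, 3, 1, 7, 8]
After 4 (swap(7, 4)): [2, 6, 5, 4, 1, 9, 3, 0, 7, 8]
After 5 (swap(9, 7)): [2, 6, 5, 4, 1, 9, 3, 8, 7, 0]
After 6 (swap(4, 6)): [2, 6, 5, 4, 3, 9, 1, 8, 7, 0]
After 7 (reverse(7, 9)): [2, 6, 5, 4, 3, 9, 1, 0, 7, 8]
After 8 (reverse(7, 8)): [2, 6, 5, 4, 3, 9, 1, 7, 0, 8]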